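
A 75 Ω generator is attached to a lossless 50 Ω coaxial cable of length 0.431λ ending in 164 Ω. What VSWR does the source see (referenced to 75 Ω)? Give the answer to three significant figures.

VSWR ≈ 2.71

βl = 2π × 0.431 = 155°
tan(βl) = -0.463
Z_in = Z_0·(Z_L + jZ_0·tanβl)/(Z_0 + jZ_L·tanβl) = 60.2 + j68.3 Ω
Γ_s = (Z_in − Z_s)/(Z_in + Z_s) = (-14.8 + j68.3)/(135 + j68.3), |Γ_s| = 0.461
VSWR = (1 + |Γ_s|)/(1 − |Γ_s|)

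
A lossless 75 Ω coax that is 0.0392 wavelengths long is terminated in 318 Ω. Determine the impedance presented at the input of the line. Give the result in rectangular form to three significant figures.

Z_in ≈ 158 − j150 Ω

βl = 2π × 0.0392 = 14.1°
tan(βl) = tan(14.1°) = 0.251
Z_in = Z_0·(Z_L + jZ_0·tanβl)/(Z_0 + jZ_L·tanβl)
     = 75·(318 + j18.9)/(75 + j79.9)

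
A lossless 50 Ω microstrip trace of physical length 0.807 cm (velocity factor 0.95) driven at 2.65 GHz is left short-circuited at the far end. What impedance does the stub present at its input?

λ = v/f = 0.95·c / 2.65 GHz = 0.108 m
βl = 2π·l/λ = 2π × 0.075 = 27°
tan(βl) = 0.51
For a short-circuited stub, Z_in = jZ_0·tan(βl)

Z_in ≈ +j25.5 Ω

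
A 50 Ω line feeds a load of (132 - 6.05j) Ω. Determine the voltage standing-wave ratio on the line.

Γ = (Z_L − Z_0)/(Z_L + Z_0) = (82 − j6.05)/(182 − j6.05)
|Γ| = 82.2/182 = 0.452
VSWR = (1 + |Γ|)/(1 − |Γ|) = 1.45/0.548

VSWR ≈ 2.65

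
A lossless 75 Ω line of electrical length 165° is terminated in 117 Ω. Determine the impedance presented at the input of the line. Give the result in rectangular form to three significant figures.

tan(βl) = tan(165°) = -0.268
Z_in = Z_0·(Z_L + jZ_0·tanβl)/(Z_0 + jZ_L·tanβl)
     = 75·(117 − j20.1)/(75 − j31.4)

Z_in ≈ 107 + j24.5 Ω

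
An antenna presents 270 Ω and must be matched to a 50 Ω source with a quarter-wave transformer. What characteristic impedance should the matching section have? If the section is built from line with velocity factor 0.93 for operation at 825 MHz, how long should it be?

Z_qwt = √(Z_0·R_L) = √(50 × 270) = √13500
λ = 0.93·c/f = 0.338 m, so l = λ/4 = 0.0845 m

Z_qwt ≈ 116 Ω; length ≈ 8.45 cm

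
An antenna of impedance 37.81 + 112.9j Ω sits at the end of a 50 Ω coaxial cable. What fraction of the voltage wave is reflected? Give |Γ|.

Γ = (Z_L − Z_0)/(Z_L + Z_0) = (-12.19 + j112.9)/(87.81 + j112.9)
|Γ| = 114/143

|Γ| ≈ 0.794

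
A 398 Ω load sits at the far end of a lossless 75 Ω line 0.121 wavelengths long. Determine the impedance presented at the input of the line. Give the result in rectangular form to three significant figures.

βl = 2π × 0.121 = 43.6°
tan(βl) = tan(43.6°) = 0.951
Z_in = Z_0·(Z_L + jZ_0·tanβl)/(Z_0 + jZ_L·tanβl)
     = 75·(398 + j71.3)/(75 + j378)

Z_in ≈ 28.6 − j73.2 Ω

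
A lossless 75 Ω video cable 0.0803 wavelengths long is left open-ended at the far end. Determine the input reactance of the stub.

βl = 2π × 0.0803 = 28.9°
tan(βl) = 0.552
For an open-ended stub, Z_in = −jZ_0·cot(βl) = −jZ_0/tan(βl)

X_in ≈ -136 Ω (capacitive)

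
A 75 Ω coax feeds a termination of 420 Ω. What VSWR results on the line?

VSWR ≈ 5.6

For a purely resistive load, VSWR = R_L/Z_0 or Z_0/R_L (whichever > 1) = 420/75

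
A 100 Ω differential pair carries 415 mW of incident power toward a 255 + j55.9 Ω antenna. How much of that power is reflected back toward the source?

|Γ| = |(155 + j55.9)/(355 + j55.9)| = 0.458
|Γ|² = 0.21
P_refl = |Γ|²·P_inc = 87.2 mW, P_del = (1 − |Γ|²)·P_inc = 328 mW

P_reflected ≈ 87.2 mW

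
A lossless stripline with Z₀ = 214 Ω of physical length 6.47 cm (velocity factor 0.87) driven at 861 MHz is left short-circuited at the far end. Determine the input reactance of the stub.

λ = v/f = 0.87·c / 861 MHz = 0.303 m
βl = 2π·l/λ = 2π × 0.213 = 76.8°
tan(βl) = 4.28
For a short-circuited stub, Z_in = jZ_0·tan(βl)

X_in ≈ 915 Ω (inductive)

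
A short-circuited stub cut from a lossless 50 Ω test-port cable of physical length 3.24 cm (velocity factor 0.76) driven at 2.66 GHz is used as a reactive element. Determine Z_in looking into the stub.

Z_in ≈ −j48.1 Ω

λ = v/f = 0.76·c / 2.66 GHz = 0.0857 m
βl = 2π·l/λ = 2π × 0.378 = 136°
tan(βl) = -0.963
For a short-circuited stub, Z_in = jZ_0·tan(βl)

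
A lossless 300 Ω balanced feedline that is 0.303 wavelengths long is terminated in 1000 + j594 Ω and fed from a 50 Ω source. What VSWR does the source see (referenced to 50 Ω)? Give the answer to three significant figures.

βl = 2π × 0.303 = 109°
tan(βl) = -2.89
Z_in = Z_0·(Z_L + jZ_0·tanβl)/(Z_0 + jZ_L·tanβl) = 67.8 + j56.5 Ω
Γ_s = (Z_in − Z_s)/(Z_in + Z_s) = (17.8 + j56.5)/(118 + j56.5), |Γ_s| = 0.453
VSWR = (1 + |Γ_s|)/(1 − |Γ_s|)

VSWR ≈ 2.66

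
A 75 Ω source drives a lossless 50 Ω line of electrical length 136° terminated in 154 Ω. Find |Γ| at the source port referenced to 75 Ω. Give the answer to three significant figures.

|Γ| ≈ 0.54

tan(βl) = -0.966
Z_in = Z_0·(Z_L + jZ_0·tanβl)/(Z_0 + jZ_L·tanβl) = 30.2 + j41.6 Ω
Γ_s = (Z_in − Z_s)/(Z_in + Z_s) = (-44.8 + j41.6)/(105 + j41.6), |Γ_s| = 0.54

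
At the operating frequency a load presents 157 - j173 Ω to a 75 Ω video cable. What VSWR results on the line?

Γ = (Z_L − Z_0)/(Z_L + Z_0) = (82 − j173)/(232 − j173)
|Γ| = 191/289 = 0.662
VSWR = (1 + |Γ|)/(1 − |Γ|) = 1.66/0.338

VSWR ≈ 4.91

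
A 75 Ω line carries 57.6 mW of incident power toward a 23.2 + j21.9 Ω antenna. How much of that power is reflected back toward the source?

P_reflected ≈ 18 mW

|Γ| = |(-51.8 + j21.9)/(98.2 + j21.9)| = 0.559
|Γ|² = 0.312
P_refl = |Γ|²·P_inc = 18 mW, P_del = (1 − |Γ|²)·P_inc = 39.6 mW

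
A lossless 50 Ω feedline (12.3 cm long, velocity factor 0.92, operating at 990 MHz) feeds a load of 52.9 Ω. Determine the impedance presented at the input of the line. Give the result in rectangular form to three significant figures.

λ = v/f = 0.92·c / 990 MHz = 0.279 m
βl = 2π·l/λ = 2π × 0.441 = 159°
tan(βl) = tan(159°) = -0.387
Z_in = Z_0·(Z_L + jZ_0·tanβl)/(Z_0 + jZ_L·tanβl)
     = 50·(52.9 − j19.4)/(50 − j20.5)

Z_in ≈ 52.1 + j1.98 Ω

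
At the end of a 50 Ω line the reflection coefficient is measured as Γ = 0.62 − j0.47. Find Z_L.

Z_L ≈ 54 − j129 Ω

Z_L = Z_0·(1 + Γ)/(1 − Γ) = 50·(1.62 − j0.47)/(0.38 + j0.47)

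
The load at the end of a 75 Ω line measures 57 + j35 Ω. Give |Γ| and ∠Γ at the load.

Γ ≈ 0.288 ∠ 102°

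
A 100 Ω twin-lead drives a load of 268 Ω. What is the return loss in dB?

RL ≈ 6.81 dB

Γ = (268 − 100)/(268 + 100) = 0.457
RL = −20·log₁₀|Γ| = −20·log₁₀(0.457)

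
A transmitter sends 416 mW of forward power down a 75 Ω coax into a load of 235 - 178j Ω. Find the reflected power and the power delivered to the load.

|Γ| = |(160 − j178)/(310 − j178)| = 0.67
|Γ|² = 0.448
P_refl = |Γ|²·P_inc = 186 mW, P_del = (1 − |Γ|²)·P_inc = 230 mW

P_reflected ≈ 186 mW; P_delivered ≈ 230 mW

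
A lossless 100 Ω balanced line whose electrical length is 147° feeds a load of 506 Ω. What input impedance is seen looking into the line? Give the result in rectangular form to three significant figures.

Z_in ≈ 61 + j135 Ω

tan(βl) = tan(147°) = -0.649
Z_in = Z_0·(Z_L + jZ_0·tanβl)/(Z_0 + jZ_L·tanβl)
     = 100·(506 − j64.9)/(100 − j329)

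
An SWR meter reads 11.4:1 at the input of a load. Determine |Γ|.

|Γ| ≈ 0.839

|Γ| = (S − 1)/(S + 1) = (11.4 − 1)/(11.4 + 1) = 10.4/12.4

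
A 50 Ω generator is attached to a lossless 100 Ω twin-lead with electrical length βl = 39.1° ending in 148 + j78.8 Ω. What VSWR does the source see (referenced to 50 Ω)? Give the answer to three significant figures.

VSWR ≈ 3.93

tan(βl) = 0.813
Z_in = Z_0·(Z_L + jZ_0·tanβl)/(Z_0 + jZ_L·tanβl) = 156 − j76.4 Ω
Γ_s = (Z_in − Z_s)/(Z_in + Z_s) = (106 − j76.4)/(206 − j76.4), |Γ_s| = 0.595
VSWR = (1 + |Γ_s|)/(1 − |Γ_s|)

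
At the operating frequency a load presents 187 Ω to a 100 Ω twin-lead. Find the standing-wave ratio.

VSWR ≈ 1.87

Γ = (187 − 100)/(187 + 100) = 0.303
VSWR = (1 + 0.303)/(1 − 0.303)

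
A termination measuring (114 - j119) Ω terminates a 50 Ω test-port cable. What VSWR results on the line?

Γ = (Z_L − Z_0)/(Z_L + Z_0) = (64 − j119)/(164 − j119)
|Γ| = 135/203 = 0.667
VSWR = (1 + |Γ|)/(1 − |Γ|) = 1.67/0.333

VSWR ≈ 5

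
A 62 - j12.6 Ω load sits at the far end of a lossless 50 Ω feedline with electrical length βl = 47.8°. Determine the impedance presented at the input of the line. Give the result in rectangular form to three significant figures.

Z_in ≈ 39.2 − j8.68 Ω

tan(βl) = tan(47.8°) = 1.1
Z_in = Z_0·(Z_L + jZ_0·tanβl)/(Z_0 + jZ_L·tanβl)
     = 50·(62 + j42.5)/(63.9 + j68.4)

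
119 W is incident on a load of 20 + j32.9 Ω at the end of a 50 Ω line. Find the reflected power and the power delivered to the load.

P_reflected ≈ 39.4 W; P_delivered ≈ 79.6 W

|Γ| = |(-30 + j32.9)/(70 + j32.9)| = 0.576
|Γ|² = 0.331
P_refl = |Γ|²·P_inc = 39.4 W, P_del = (1 − |Γ|²)·P_inc = 79.6 W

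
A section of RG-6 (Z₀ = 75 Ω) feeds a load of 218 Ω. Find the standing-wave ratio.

VSWR ≈ 2.91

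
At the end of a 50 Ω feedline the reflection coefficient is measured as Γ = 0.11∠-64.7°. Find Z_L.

Z_L = Z_0·(1 + Γ)/(1 − Γ) = 50·(1.05 − j0.0994)/(0.953 + j0.0994)

Z_L ≈ 53.8 − j10.8 Ω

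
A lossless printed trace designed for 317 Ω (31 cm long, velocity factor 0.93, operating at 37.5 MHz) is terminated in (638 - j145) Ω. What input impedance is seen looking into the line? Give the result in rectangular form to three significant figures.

λ = v/f = 0.93·c / 37.5 MHz = 7.44 m
βl = 2π·l/λ = 2π × 0.0417 = 15°
tan(βl) = tan(15°) = 0.268
Z_in = Z_0·(Z_L + jZ_0·tanβl)/(Z_0 + jZ_L·tanβl)
     = 317·(638 − j60.1)/(356 + j171)

Z_in ≈ 441 − j265 Ω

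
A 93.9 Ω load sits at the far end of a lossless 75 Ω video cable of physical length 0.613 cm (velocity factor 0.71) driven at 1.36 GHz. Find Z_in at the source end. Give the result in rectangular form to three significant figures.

Z_in ≈ 90.8 − j9.72 Ω

λ = v/f = 0.71·c / 1.36 GHz = 0.157 m
βl = 2π·l/λ = 2π × 0.0391 = 14.1°
tan(βl) = tan(14.1°) = 0.251
Z_in = Z_0·(Z_L + jZ_0·tanβl)/(Z_0 + jZ_L·tanβl)
     = 75·(93.9 + j18.8)/(75 + j23.6)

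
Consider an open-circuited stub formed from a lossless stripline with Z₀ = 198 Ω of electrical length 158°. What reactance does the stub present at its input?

tan(βl) = -0.404
For an open-circuited stub, Z_in = −jZ_0·cot(βl) = −jZ_0/tan(βl)

X_in ≈ 490 Ω (inductive)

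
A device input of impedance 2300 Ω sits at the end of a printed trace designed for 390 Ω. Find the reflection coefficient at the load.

Γ = 0.71

Γ = (Z_L − Z_0)/(Z_L + Z_0) = (2300 − 390)/(2300 + 390) = 1910/2690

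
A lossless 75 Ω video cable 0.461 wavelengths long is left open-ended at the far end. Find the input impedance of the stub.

Z_in ≈ +j300 Ω

βl = 2π × 0.461 = 166°
tan(βl) = -0.25
For an open-ended stub, Z_in = −jZ_0·cot(βl) = −jZ_0/tan(βl)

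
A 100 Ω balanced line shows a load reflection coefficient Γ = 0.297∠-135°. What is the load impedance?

Z_L ≈ 60.5 − j27.8 Ω

Z_L = Z_0·(1 + Γ)/(1 − Γ) = 100·(0.79 − j0.21)/(1.21 + j0.21)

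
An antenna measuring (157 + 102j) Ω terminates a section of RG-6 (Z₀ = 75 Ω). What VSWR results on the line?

VSWR ≈ 3.14

Γ = (Z_L − Z_0)/(Z_L + Z_0) = (82 + j102)/(232 + j102)
|Γ| = 131/253 = 0.516
VSWR = (1 + |Γ|)/(1 − |Γ|) = 1.52/0.484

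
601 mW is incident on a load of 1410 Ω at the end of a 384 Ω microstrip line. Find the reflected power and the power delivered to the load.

Γ = (1410 − 384)/(1410 + 384) = 0.572
|Γ|² = 0.327
P_refl = |Γ|²·P_inc = 197 mW, P_del = (1 − |Γ|²)·P_inc = 404 mW

P_reflected ≈ 197 mW; P_delivered ≈ 404 mW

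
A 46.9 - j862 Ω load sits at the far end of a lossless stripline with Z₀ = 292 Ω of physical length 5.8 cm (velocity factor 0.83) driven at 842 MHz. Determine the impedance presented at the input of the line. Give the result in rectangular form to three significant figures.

Z_in ≈ 4.82 − j3.7 Ω

λ = v/f = 0.83·c / 842 MHz = 0.296 m
βl = 2π·l/λ = 2π × 0.196 = 70.6°
tan(βl) = tan(70.6°) = 2.84
Z_in = Z_0·(Z_L + jZ_0·tanβl)/(Z_0 + jZ_L·tanβl)
     = 292·(46.9 − j32.5)/(2740 + j133)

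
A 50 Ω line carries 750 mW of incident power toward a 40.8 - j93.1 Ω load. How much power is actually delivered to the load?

|Γ| = |(-9.2 − j93.1)/(90.8 − j93.1)| = 0.719
|Γ|² = 0.518
P_refl = |Γ|²·P_inc = 388 mW, P_del = (1 − |Γ|²)·P_inc = 362 mW

P_delivered ≈ 362 mW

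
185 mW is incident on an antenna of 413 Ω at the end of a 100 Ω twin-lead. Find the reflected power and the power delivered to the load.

P_reflected ≈ 68.9 mW; P_delivered ≈ 116 mW

Γ = (413 − 100)/(413 + 100) = 0.61
|Γ|² = 0.372
P_refl = |Γ|²·P_inc = 68.9 mW, P_del = (1 − |Γ|²)·P_inc = 116 mW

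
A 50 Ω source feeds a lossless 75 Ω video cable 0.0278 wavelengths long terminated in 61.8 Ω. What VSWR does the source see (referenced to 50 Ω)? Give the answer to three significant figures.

βl = 2π × 0.0278 = 10°
tan(βl) = 0.176
Z_in = Z_0·(Z_L + jZ_0·tanβl)/(Z_0 + jZ_L·tanβl) = 62.4 + j4.16 Ω
Γ_s = (Z_in − Z_s)/(Z_in + Z_s) = (12.4 + j4.16)/(112 + j4.16), |Γ_s| = 0.116
VSWR = (1 + |Γ_s|)/(1 − |Γ_s|)

VSWR ≈ 1.26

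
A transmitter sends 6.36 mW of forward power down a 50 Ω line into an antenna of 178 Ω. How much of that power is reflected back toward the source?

P_reflected ≈ 2 mW

Γ = (178 − 50)/(178 + 50) = 0.561
|Γ|² = 0.315
P_refl = |Γ|²·P_inc = 2 mW, P_del = (1 − |Γ|²)·P_inc = 4.36 mW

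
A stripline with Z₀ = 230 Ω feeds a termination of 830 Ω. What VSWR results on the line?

VSWR ≈ 3.61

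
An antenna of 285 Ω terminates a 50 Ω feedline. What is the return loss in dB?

Γ = (285 − 50)/(285 + 50) = 0.701
RL = −20·log₁₀|Γ| = −20·log₁₀(0.701)

RL ≈ 3.08 dB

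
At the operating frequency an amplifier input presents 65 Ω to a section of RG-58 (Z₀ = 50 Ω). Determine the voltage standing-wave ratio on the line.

For a purely resistive load, VSWR = R_L/Z_0 or Z_0/R_L (whichever > 1) = 65/50

VSWR ≈ 1.3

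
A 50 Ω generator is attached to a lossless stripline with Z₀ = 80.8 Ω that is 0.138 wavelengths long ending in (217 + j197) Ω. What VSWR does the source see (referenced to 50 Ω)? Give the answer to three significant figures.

βl = 2π × 0.138 = 49.7°
tan(βl) = 1.18
Z_in = Z_0·(Z_L + jZ_0·tanβl)/(Z_0 + jZ_L·tanβl) = 38.3 − j91.3 Ω
Γ_s = (Z_in − Z_s)/(Z_in + Z_s) = (-11.7 − j91.3)/(88.3 − j91.3), |Γ_s| = 0.724
VSWR = (1 + |Γ_s|)/(1 − |Γ_s|)

VSWR ≈ 6.26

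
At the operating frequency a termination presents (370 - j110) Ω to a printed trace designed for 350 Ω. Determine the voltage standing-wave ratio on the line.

Γ = (Z_L − Z_0)/(Z_L + Z_0) = (20 − j110)/(720 − j110)
|Γ| = 112/728 = 0.154
VSWR = (1 + |Γ|)/(1 − |Γ|) = 1.15/0.846

VSWR ≈ 1.36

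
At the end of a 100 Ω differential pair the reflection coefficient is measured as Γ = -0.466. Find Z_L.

Z_L = Z_0·(1 + Γ)/(1 − Γ) = 100·(0.534)/(1.47)

Z_L ≈ 36.4 Ω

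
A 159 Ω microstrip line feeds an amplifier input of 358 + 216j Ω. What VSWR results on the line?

Γ = (Z_L − Z_0)/(Z_L + Z_0) = (199 + j216)/(517 + j216)
|Γ| = 294/560 = 0.524
VSWR = (1 + |Γ|)/(1 − |Γ|) = 1.52/0.476

VSWR ≈ 3.2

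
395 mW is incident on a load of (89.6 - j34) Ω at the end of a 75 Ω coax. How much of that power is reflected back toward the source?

P_reflected ≈ 19.1 mW

|Γ| = |(14.6 − j34)/(164.6 − j34)| = 0.22
|Γ|² = 0.0485
P_refl = |Γ|²·P_inc = 19.1 mW, P_del = (1 − |Γ|²)·P_inc = 376 mW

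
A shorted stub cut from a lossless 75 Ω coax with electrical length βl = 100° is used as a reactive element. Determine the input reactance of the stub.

X_in ≈ -425 Ω (capacitive)

tan(βl) = -5.67
For a shorted stub, Z_in = jZ_0·tan(βl)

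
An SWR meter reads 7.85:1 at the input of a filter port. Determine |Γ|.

|Γ| ≈ 0.774

|Γ| = (S − 1)/(S + 1) = (7.85 − 1)/(7.85 + 1) = 6.85/8.85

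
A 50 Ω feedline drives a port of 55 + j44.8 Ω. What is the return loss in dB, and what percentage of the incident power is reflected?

RL ≈ 8.07 dB; 15.6% of incident power reflected

Γ = (5 + j44.8)/(105 + j44.8), |Γ| = 0.395
RL = −20·log₁₀(0.395) = 8.07 dB
P_refl/P_inc = |Γ|² = 0.156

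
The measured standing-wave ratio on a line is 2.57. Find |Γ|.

|Γ| ≈ 0.44

|Γ| = (S − 1)/(S + 1) = (2.57 − 1)/(2.57 + 1) = 1.57/3.57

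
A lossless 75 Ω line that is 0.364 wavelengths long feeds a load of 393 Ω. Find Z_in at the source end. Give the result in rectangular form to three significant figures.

Z_in ≈ 24.5 + j61.2 Ω

βl = 2π × 0.364 = 131°
tan(βl) = tan(131°) = -1.15
Z_in = Z_0·(Z_L + jZ_0·tanβl)/(Z_0 + jZ_L·tanβl)
     = 75·(393 − j86.2)/(75 − j451)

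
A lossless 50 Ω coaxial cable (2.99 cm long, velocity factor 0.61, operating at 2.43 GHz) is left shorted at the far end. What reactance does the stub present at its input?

X_in ≈ -37.8 Ω (capacitive)

λ = v/f = 0.61·c / 2.43 GHz = 0.0753 m
βl = 2π·l/λ = 2π × 0.397 = 143°
tan(βl) = -0.755
For a shorted stub, Z_in = jZ_0·tan(βl)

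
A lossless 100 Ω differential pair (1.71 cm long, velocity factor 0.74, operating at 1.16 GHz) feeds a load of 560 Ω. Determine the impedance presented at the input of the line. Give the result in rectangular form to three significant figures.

Z_in ≈ 58.3 − j142 Ω

λ = v/f = 0.74·c / 1.16 GHz = 0.191 m
βl = 2π·l/λ = 2π × 0.0894 = 32.2°
tan(βl) = tan(32.2°) = 0.629
Z_in = Z_0·(Z_L + jZ_0·tanβl)/(Z_0 + jZ_L·tanβl)
     = 100·(560 + j62.9)/(100 + j352)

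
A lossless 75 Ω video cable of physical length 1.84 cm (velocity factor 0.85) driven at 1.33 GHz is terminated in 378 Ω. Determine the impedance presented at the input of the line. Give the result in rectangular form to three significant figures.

Z_in ≈ 42.7 − j96.6 Ω

λ = v/f = 0.85·c / 1.33 GHz = 0.192 m
βl = 2π·l/λ = 2π × 0.096 = 34.5°
tan(βl) = tan(34.5°) = 0.689
Z_in = Z_0·(Z_L + jZ_0·tanβl)/(Z_0 + jZ_L·tanβl)
     = 75·(378 + j51.6)/(75 + j260)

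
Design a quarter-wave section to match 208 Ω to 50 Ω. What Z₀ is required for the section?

Z_qwt ≈ 102 Ω

Z_qwt = √(Z_0·R_L) = √(50 × 208) = √10400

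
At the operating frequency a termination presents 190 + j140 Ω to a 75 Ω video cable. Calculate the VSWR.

VSWR ≈ 4.06

Γ = (Z_L − Z_0)/(Z_L + Z_0) = (115 + j140)/(265 + j140)
|Γ| = 181/300 = 0.605
VSWR = (1 + |Γ|)/(1 − |Γ|) = 1.6/0.395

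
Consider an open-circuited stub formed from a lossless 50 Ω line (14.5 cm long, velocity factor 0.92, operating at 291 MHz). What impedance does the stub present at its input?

λ = v/f = 0.92·c / 291 MHz = 0.948 m
βl = 2π·l/λ = 2π × 0.153 = 55°
tan(βl) = 1.43
For an open-circuited stub, Z_in = −jZ_0·cot(βl) = −jZ_0/tan(βl)

Z_in ≈ −j35 Ω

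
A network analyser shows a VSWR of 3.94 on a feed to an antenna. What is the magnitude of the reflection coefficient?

|Γ| ≈ 0.595

|Γ| = (S − 1)/(S + 1) = (3.94 − 1)/(3.94 + 1) = 2.94/4.94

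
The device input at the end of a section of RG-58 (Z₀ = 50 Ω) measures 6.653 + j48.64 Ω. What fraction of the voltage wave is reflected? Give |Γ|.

Γ = (Z_L − Z_0)/(Z_L + Z_0) = (-43.35 + j48.64)/(56.65 + j48.64)
|Γ| = 65.2/74.7

|Γ| ≈ 0.873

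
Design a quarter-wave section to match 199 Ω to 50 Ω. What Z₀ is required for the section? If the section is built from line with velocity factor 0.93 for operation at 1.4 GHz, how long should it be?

Z_qwt = √(Z_0·R_L) = √(50 × 199) = √9950
λ = 0.93·c/f = 0.199 m, so l = λ/4 = 0.0498 m

Z_qwt ≈ 99.7 Ω; length ≈ 4.98 cm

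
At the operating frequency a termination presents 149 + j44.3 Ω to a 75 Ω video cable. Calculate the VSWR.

VSWR ≈ 2.21

Γ = (Z_L − Z_0)/(Z_L + Z_0) = (74 + j44.3)/(224 + j44.3)
|Γ| = 86.2/228 = 0.378
VSWR = (1 + |Γ|)/(1 − |Γ|) = 1.38/0.622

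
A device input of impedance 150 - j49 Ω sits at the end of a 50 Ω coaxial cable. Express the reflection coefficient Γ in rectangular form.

Γ ≈ 0.528 − j0.116

Γ = (Z_L − Z_0)/(Z_L + Z_0) = (100 − j49)/(200 − j49)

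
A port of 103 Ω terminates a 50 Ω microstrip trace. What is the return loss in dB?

Γ = (103 − 50)/(103 + 50) = 0.346
RL = −20·log₁₀|Γ| = −20·log₁₀(0.346)

RL ≈ 9.21 dB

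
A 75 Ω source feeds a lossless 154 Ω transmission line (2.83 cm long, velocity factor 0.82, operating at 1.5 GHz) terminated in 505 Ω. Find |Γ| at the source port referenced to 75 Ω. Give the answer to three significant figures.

|Γ| ≈ 0.487

λ = v/f = 0.82·c / 1.5 GHz = 0.164 m
βl = 2π·l/λ = 2π × 0.173 = 62.1°
tan(βl) = 1.89
Z_in = Z_0·(Z_L + jZ_0·tanβl)/(Z_0 + jZ_L·tanβl) = 58.6 − j72 Ω
Γ_s = (Z_in − Z_s)/(Z_in + Z_s) = (-16.4 − j72)/(134 − j72), |Γ_s| = 0.487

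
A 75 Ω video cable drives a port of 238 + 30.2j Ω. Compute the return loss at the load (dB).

Γ = (163 + j30.2)/(313 + j30.2), |Γ| = 0.527
RL = −20·log₁₀|Γ| = −20·log₁₀(0.527)

RL ≈ 5.56 dB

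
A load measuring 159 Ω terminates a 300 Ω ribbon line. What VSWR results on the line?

For a purely resistive load, VSWR = R_L/Z_0 or Z_0/R_L (whichever > 1) = 300/159

VSWR ≈ 1.89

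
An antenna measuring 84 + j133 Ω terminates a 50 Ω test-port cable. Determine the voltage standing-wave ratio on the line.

VSWR ≈ 6.33

Γ = (Z_L − Z_0)/(Z_L + Z_0) = (34 + j133)/(134 + j133)
|Γ| = 137/189 = 0.727
VSWR = (1 + |Γ|)/(1 − |Γ|) = 1.73/0.273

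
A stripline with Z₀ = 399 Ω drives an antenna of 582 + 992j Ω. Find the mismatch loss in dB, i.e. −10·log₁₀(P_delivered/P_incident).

mismatch loss ≈ 3.21 dB

Γ = (183 + j992)/(981 + j992), |Γ| = 0.723
|Γ|² = 0.523, so P_del/P_inc = 1 − |Γ|² = 0.477
ML = −10·log₁₀(1 − |Γ|²)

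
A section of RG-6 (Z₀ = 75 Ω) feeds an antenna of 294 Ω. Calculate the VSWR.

VSWR ≈ 3.92

Γ = (294 − 75)/(294 + 75) = 0.593
VSWR = (1 + 0.593)/(1 − 0.593)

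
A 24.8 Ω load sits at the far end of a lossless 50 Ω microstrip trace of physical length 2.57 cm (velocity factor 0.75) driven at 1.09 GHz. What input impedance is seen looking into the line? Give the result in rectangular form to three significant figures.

λ = v/f = 0.75·c / 1.09 GHz = 0.206 m
βl = 2π·l/λ = 2π × 0.125 = 44.8°
tan(βl) = tan(44.8°) = 0.994
Z_in = Z_0·(Z_L + jZ_0·tanβl)/(Z_0 + jZ_L·tanβl)
     = 50·(24.8 + j49.7)/(50 + j24.6)

Z_in ≈ 39.7 + j30.1 Ω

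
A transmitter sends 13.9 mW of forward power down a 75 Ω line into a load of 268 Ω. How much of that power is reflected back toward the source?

P_reflected ≈ 4.4 mW

Γ = (268 − 75)/(268 + 75) = 0.563
|Γ|² = 0.317
P_refl = |Γ|²·P_inc = 4.4 mW, P_del = (1 − |Γ|²)·P_inc = 9.5 mW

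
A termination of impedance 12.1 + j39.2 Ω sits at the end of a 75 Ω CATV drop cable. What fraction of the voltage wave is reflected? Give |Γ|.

|Γ| ≈ 0.776

Γ = (Z_L − Z_0)/(Z_L + Z_0) = (-62.9 + j39.2)/(87.1 + j39.2)
|Γ| = 74.1/95.5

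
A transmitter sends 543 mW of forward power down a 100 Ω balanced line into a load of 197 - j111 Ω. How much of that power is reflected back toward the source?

P_reflected ≈ 117 mW

|Γ| = |(97 − j111)/(297 − j111)| = 0.465
|Γ|² = 0.216
P_refl = |Γ|²·P_inc = 117 mW, P_del = (1 − |Γ|²)·P_inc = 426 mW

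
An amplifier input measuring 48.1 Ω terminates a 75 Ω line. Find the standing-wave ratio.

Γ = (48.1 − 75)/(48.1 + 75) = -0.219
VSWR = (1 + 0.219)/(1 − 0.219)

VSWR ≈ 1.56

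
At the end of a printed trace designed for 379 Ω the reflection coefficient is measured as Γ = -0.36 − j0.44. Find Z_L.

Z_L ≈ 126 − j163 Ω

Z_L = Z_0·(1 + Γ)/(1 − Γ) = 379·(0.64 − j0.44)/(1.36 + j0.44)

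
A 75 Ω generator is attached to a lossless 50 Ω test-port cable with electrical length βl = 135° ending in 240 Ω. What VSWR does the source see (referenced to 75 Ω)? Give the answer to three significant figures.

tan(βl) = -1
Z_in = Z_0·(Z_L + jZ_0·tanβl)/(Z_0 + jZ_L·tanβl) = 20 + j45.8 Ω
Γ_s = (Z_in − Z_s)/(Z_in + Z_s) = (-55 + j45.8)/(95 + j45.8), |Γ_s| = 0.679
VSWR = (1 + |Γ_s|)/(1 − |Γ_s|)

VSWR ≈ 5.23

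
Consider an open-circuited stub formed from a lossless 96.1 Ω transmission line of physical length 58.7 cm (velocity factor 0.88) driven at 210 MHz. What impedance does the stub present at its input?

λ = v/f = 0.88·c / 210 MHz = 1.26 m
βl = 2π·l/λ = 2π × 0.467 = 168°
tan(βl) = -0.211
For an open-circuited stub, Z_in = −jZ_0·cot(βl) = −jZ_0/tan(βl)

Z_in ≈ +j456 Ω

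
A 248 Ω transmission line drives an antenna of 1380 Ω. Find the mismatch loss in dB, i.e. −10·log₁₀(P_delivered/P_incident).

mismatch loss ≈ 2.87 dB

Γ = (1380 − 248)/(1380 + 248) = 0.695
|Γ|² = 0.483, so P_del/P_inc = 1 − |Γ|² = 0.517
ML = −10·log₁₀(1 − |Γ|²)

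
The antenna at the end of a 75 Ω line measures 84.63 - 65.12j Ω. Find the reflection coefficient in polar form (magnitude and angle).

Γ = (Z_L − Z_0)/(Z_L + Z_0) = (9.63 − j65.12)/(159.6 − j65.12)
|Γ| = 65.8/172 = 0.382

Γ ≈ 0.382 ∠ -59.4°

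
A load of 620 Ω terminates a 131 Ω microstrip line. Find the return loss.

Γ = (620 − 131)/(620 + 131) = 0.651
RL = −20·log₁₀|Γ| = −20·log₁₀(0.651)

RL ≈ 3.73 dB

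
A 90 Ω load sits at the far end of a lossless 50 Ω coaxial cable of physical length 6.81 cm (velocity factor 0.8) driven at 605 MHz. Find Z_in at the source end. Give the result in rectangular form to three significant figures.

λ = v/f = 0.8·c / 605 MHz = 0.397 m
βl = 2π·l/λ = 2π × 0.172 = 61.8°
tan(βl) = tan(61.8°) = 1.87
Z_in = Z_0·(Z_L + jZ_0·tanβl)/(Z_0 + jZ_L·tanβl)
     = 50·(90 + j93.3)/(50 + j168)

Z_in ≈ 32.8 − j17 Ω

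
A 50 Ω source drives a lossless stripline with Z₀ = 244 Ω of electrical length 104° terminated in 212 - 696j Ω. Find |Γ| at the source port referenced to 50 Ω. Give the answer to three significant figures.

|Γ| ≈ 0.891

tan(βl) = -4.01
Z_in = Z_0·(Z_L + jZ_0·tanβl)/(Z_0 + jZ_L·tanβl) = 29.9 + j150 Ω
Γ_s = (Z_in − Z_s)/(Z_in + Z_s) = (-20.1 + j150)/(79.9 + j150), |Γ_s| = 0.891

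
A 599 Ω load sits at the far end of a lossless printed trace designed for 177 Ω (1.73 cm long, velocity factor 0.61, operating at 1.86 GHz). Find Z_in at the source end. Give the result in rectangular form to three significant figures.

Z_in ≈ 64.1 − j79.5 Ω

λ = v/f = 0.61·c / 1.86 GHz = 0.0984 m
βl = 2π·l/λ = 2π × 0.176 = 63.3°
tan(βl) = tan(63.3°) = 1.99
Z_in = Z_0·(Z_L + jZ_0·tanβl)/(Z_0 + jZ_L·tanβl)
     = 177·(599 + j352)/(177 + j1190)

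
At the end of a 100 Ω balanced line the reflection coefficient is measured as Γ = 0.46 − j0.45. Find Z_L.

Z_L ≈ 119 − j182 Ω

Z_L = Z_0·(1 + Γ)/(1 − Γ) = 100·(1.46 − j0.45)/(0.54 + j0.45)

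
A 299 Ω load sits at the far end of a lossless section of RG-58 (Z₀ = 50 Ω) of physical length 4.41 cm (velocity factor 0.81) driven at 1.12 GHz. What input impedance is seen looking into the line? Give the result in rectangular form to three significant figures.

Z_in ≈ 9.1 − j14.7 Ω

λ = v/f = 0.81·c / 1.12 GHz = 0.217 m
βl = 2π·l/λ = 2π × 0.203 = 73.2°
tan(βl) = tan(73.2°) = 3.31
Z_in = Z_0·(Z_L + jZ_0·tanβl)/(Z_0 + jZ_L·tanβl)
     = 50·(299 + j165)/(50 + j989)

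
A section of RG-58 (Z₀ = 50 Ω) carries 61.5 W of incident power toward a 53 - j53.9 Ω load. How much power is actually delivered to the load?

P_delivered ≈ 48.2 W

|Γ| = |(3 − j53.9)/(103 − j53.9)| = 0.464
|Γ|² = 0.216
P_refl = |Γ|²·P_inc = 13.3 W, P_del = (1 − |Γ|²)·P_inc = 48.2 W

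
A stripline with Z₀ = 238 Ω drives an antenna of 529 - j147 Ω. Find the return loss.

RL ≈ 7.59 dB

Γ = (291 − j147)/(767 − j147), |Γ| = 0.417
RL = −20·log₁₀|Γ| = −20·log₁₀(0.417)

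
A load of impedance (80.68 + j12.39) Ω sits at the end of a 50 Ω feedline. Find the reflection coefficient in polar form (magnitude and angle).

Γ ≈ 0.252 ∠ 16.6°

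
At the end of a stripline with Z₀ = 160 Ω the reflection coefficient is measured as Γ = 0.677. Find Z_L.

Z_L ≈ 831 Ω

Z_L = Z_0·(1 + Γ)/(1 − Γ) = 160·(1.68)/(0.323)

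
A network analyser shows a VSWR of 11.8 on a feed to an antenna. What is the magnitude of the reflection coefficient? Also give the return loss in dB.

|Γ| = (S − 1)/(S + 1) = (11.8 − 1)/(11.8 + 1) = 10.8/12.8
RL = −20·log₁₀|Γ| = −20·log₁₀(0.844)

|Γ| ≈ 0.844; return loss ≈ 1.48 dB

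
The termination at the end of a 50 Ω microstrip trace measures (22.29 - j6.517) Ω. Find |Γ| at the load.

Γ = (Z_L − Z_0)/(Z_L + Z_0) = (-27.71 − j6.517)/(72.29 − j6.517)
|Γ| = 28.5/72.6

|Γ| ≈ 0.392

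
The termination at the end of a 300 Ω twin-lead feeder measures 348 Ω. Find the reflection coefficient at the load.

Γ = 0.0741

Γ = (Z_L − Z_0)/(Z_L + Z_0) = (348 − 300)/(348 + 300) = 48/648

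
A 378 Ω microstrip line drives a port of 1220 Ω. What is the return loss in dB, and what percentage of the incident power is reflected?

Γ = (1220 − 378)/(1220 + 378) = 0.527
RL = −20·log₁₀(0.527) = 5.57 dB
P_refl/P_inc = |Γ|² = 0.278

RL ≈ 5.57 dB; 27.8% of incident power reflected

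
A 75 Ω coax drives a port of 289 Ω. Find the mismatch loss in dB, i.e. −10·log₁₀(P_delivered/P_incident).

mismatch loss ≈ 1.84 dB

Γ = (289 − 75)/(289 + 75) = 0.588
|Γ|² = 0.346, so P_del/P_inc = 1 − |Γ|² = 0.654
ML = −10·log₁₀(1 − |Γ|²)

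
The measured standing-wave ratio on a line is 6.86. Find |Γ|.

|Γ| ≈ 0.746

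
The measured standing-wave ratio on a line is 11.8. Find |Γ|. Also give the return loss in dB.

|Γ| ≈ 0.844; return loss ≈ 1.48 dB

|Γ| = (S − 1)/(S + 1) = (11.8 − 1)/(11.8 + 1) = 10.8/12.8
RL = −20·log₁₀|Γ| = −20·log₁₀(0.844)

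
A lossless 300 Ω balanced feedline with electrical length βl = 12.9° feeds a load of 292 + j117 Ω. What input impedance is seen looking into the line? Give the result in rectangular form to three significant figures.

tan(βl) = tan(12.9°) = 0.229
Z_in = Z_0·(Z_L + jZ_0·tanβl)/(Z_0 + jZ_L·tanβl)
     = 300·(292 + j186)/(273 + j66.9)

Z_in ≈ 350 + j118 Ω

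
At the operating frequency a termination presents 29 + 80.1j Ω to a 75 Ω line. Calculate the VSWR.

Γ = (Z_L − Z_0)/(Z_L + Z_0) = (-46 + j80.1)/(104 + j80.1)
|Γ| = 92.4/131 = 0.704
VSWR = (1 + |Γ|)/(1 − |Γ|) = 1.7/0.296

VSWR ≈ 5.75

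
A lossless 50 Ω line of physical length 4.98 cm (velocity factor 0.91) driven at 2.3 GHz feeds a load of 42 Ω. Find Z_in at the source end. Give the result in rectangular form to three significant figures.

λ = v/f = 0.91·c / 2.3 GHz = 0.119 m
βl = 2π·l/λ = 2π × 0.42 = 151°
tan(βl) = tan(151°) = -0.553
Z_in = Z_0·(Z_L + jZ_0·tanβl)/(Z_0 + jZ_L·tanβl)
     = 50·(42 − j27.7)/(50 − j23.2)

Z_in ≈ 45.1 − j6.7 Ω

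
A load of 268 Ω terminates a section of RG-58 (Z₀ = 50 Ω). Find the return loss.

RL ≈ 3.28 dB

Γ = (268 − 50)/(268 + 50) = 0.686
RL = −20·log₁₀|Γ| = −20·log₁₀(0.686)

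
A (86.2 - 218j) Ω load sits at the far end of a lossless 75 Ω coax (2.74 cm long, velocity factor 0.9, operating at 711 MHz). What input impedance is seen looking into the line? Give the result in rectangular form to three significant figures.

Z_in ≈ 17.3 − j79.1 Ω

λ = v/f = 0.9·c / 711 MHz = 0.38 m
βl = 2π·l/λ = 2π × 0.0722 = 26°
tan(βl) = tan(26°) = 0.487
Z_in = Z_0·(Z_L + jZ_0·tanβl)/(Z_0 + jZ_L·tanβl)
     = 75·(86.2 − j181)/(181 + j42)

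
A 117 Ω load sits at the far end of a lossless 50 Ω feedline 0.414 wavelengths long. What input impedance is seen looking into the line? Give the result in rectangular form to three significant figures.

Z_in ≈ 53.6 + j45.2 Ω

βl = 2π × 0.414 = 149°
tan(βl) = tan(149°) = -0.6
Z_in = Z_0·(Z_L + jZ_0·tanβl)/(Z_0 + jZ_L·tanβl)
     = 50·(117 − j30)/(50 − j70.2)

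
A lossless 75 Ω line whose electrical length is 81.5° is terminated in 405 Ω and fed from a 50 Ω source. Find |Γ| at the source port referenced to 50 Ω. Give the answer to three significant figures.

|Γ| ≈ 0.575

tan(βl) = 6.69
Z_in = Z_0·(Z_L + jZ_0·tanβl)/(Z_0 + jZ_L·tanβl) = 14.2 − j10.8 Ω
Γ_s = (Z_in − Z_s)/(Z_in + Z_s) = (-35.8 − j10.8)/(64.2 − j10.8), |Γ_s| = 0.575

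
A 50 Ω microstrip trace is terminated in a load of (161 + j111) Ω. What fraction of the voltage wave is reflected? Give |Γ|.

|Γ| ≈ 0.658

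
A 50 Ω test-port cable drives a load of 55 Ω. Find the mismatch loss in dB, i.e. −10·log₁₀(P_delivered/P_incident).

mismatch loss ≈ 0.00986 dB

Γ = (55 − 50)/(55 + 50) = 0.0476
|Γ|² = 0.00227, so P_del/P_inc = 1 − |Γ|² = 0.998
ML = −10·log₁₀(1 − |Γ|²)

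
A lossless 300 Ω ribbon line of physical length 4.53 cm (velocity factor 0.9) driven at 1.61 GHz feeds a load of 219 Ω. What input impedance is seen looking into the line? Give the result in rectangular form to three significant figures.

Z_in ≈ 405 − j32.4 Ω

λ = v/f = 0.9·c / 1.61 GHz = 0.168 m
βl = 2π·l/λ = 2π × 0.27 = 97.2°
tan(βl) = tan(97.2°) = -7.87
Z_in = Z_0·(Z_L + jZ_0·tanβl)/(Z_0 + jZ_L·tanβl)
     = 300·(219 − j2360)/(300 − j1720)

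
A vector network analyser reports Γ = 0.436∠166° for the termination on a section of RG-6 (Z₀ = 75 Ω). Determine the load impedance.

Z_L = Z_0·(1 + Γ)/(1 − Γ) = 75·(0.577 + j0.105)/(1.42 − j0.105)

Z_L ≈ 29.8 + j7.77 Ω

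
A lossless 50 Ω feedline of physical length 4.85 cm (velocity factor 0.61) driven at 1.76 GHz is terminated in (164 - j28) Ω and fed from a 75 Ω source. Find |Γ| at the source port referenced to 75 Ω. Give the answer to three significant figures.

λ = v/f = 0.61·c / 1.76 GHz = 0.104 m
βl = 2π·l/λ = 2π × 0.466 = 168°
tan(βl) = -0.214
Z_in = Z_0·(Z_L + jZ_0·tanβl)/(Z_0 + jZ_L·tanβl) = 135 + j64 Ω
Γ_s = (Z_in − Z_s)/(Z_in + Z_s) = (60.3 + j64)/(210 + j64), |Γ_s| = 0.4

|Γ| ≈ 0.4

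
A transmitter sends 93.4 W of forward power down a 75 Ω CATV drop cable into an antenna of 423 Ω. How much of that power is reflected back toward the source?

Γ = (423 − 75)/(423 + 75) = 0.699
|Γ|² = 0.488
P_refl = |Γ|²·P_inc = 45.6 W, P_del = (1 − |Γ|²)·P_inc = 47.8 W

P_reflected ≈ 45.6 W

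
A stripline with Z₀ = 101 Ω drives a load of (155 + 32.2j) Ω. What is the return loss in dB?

Γ = (54 + j32.2)/(256 + j32.2), |Γ| = 0.244
RL = −20·log₁₀|Γ| = −20·log₁₀(0.244)

RL ≈ 12.3 dB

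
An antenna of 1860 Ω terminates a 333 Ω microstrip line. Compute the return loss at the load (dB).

RL ≈ 3.14 dB

Γ = (1860 − 333)/(1860 + 333) = 0.696
RL = −20·log₁₀|Γ| = −20·log₁₀(0.696)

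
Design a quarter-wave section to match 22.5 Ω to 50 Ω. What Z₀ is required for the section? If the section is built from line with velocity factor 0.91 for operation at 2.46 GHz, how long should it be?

Z_qwt = √(Z_0·R_L) = √(50 × 22.5) = √1125
λ = 0.91·c/f = 0.111 m, so l = λ/4 = 0.0277 m

Z_qwt ≈ 33.5 Ω; length ≈ 2.77 cm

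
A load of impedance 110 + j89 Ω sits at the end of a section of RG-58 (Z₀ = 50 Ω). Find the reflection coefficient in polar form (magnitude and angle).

Γ ≈ 0.586 ∠ 26.9°

Γ = (Z_L − Z_0)/(Z_L + Z_0) = (60 + j89)/(160 + j89)
|Γ| = 107/183 = 0.586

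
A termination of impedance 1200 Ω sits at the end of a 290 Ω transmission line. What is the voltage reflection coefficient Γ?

Γ = 0.611

Γ = (Z_L − Z_0)/(Z_L + Z_0) = (1200 − 290)/(1200 + 290) = 910/1490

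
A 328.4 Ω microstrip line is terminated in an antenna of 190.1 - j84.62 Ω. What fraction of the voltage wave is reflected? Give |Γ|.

|Γ| ≈ 0.309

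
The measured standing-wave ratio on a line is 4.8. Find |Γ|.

|Γ| ≈ 0.655

|Γ| = (S − 1)/(S + 1) = (4.8 − 1)/(4.8 + 1) = 3.8/5.8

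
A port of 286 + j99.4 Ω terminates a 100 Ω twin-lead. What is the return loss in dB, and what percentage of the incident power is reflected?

RL ≈ 5.53 dB; 28% of incident power reflected

Γ = (186 + j99.4)/(386 + j99.4), |Γ| = 0.529
RL = −20·log₁₀(0.529) = 5.53 dB
P_refl/P_inc = |Γ|² = 0.28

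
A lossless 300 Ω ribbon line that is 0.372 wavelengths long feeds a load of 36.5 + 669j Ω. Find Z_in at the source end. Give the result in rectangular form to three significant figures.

βl = 2π × 0.372 = 134°
tan(βl) = tan(134°) = -1.04
Z_in = Z_0·(Z_L + jZ_0·tanβl)/(Z_0 + jZ_L·tanβl)
     = 300·(36.5 + j357)/(995 − j37.9)

Z_in ≈ 6.89 + j108 Ω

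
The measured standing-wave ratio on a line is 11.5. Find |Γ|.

|Γ| ≈ 0.84

|Γ| = (S − 1)/(S + 1) = (11.5 − 1)/(11.5 + 1) = 10.5/12.5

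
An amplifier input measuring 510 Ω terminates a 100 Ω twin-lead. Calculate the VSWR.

VSWR ≈ 5.1

For a purely resistive load, VSWR = R_L/Z_0 or Z_0/R_L (whichever > 1) = 510/100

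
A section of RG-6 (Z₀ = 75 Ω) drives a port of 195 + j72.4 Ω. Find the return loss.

Γ = (120 + j72.4)/(270 + j72.4), |Γ| = 0.501
RL = −20·log₁₀|Γ| = −20·log₁₀(0.501)

RL ≈ 6 dB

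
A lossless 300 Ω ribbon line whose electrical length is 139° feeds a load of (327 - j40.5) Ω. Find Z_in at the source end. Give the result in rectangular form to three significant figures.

Z_in ≈ 342 + j26.2 Ω

tan(βl) = tan(139°) = -0.869
Z_in = Z_0·(Z_L + jZ_0·tanβl)/(Z_0 + jZ_L·tanβl)
     = 300·(327 − j301)/(265 − j284)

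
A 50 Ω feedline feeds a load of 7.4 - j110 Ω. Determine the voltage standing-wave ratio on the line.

Γ = (Z_L − Z_0)/(Z_L + Z_0) = (-42.6 − j110)/(57.4 − j110)
|Γ| = 118/124 = 0.951
VSWR = (1 + |Γ|)/(1 − |Γ|) = 1.95/0.0493

VSWR ≈ 39.6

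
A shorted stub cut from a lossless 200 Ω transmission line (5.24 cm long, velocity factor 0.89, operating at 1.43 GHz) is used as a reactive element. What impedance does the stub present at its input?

Z_in ≈ −j1030 Ω

λ = v/f = 0.89·c / 1.43 GHz = 0.187 m
βl = 2π·l/λ = 2π × 0.281 = 101°
tan(βl) = -5.13
For a shorted stub, Z_in = jZ_0·tan(βl)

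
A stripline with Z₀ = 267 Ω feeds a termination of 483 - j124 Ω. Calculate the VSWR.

VSWR ≈ 1.97

Γ = (Z_L − Z_0)/(Z_L + Z_0) = (216 − j124)/(750 − j124)
|Γ| = 249/760 = 0.328
VSWR = (1 + |Γ|)/(1 − |Γ|) = 1.33/0.672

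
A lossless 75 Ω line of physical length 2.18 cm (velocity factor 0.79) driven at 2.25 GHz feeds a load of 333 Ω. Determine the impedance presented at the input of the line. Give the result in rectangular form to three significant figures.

λ = v/f = 0.79·c / 2.25 GHz = 0.105 m
βl = 2π·l/λ = 2π × 0.207 = 74.5°
tan(βl) = tan(74.5°) = 3.61
Z_in = Z_0·(Z_L + jZ_0·tanβl)/(Z_0 + jZ_L·tanβl)
     = 75·(333 + j271)/(75 + j1200)

Z_in ≈ 18.1 − j19.7 Ω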